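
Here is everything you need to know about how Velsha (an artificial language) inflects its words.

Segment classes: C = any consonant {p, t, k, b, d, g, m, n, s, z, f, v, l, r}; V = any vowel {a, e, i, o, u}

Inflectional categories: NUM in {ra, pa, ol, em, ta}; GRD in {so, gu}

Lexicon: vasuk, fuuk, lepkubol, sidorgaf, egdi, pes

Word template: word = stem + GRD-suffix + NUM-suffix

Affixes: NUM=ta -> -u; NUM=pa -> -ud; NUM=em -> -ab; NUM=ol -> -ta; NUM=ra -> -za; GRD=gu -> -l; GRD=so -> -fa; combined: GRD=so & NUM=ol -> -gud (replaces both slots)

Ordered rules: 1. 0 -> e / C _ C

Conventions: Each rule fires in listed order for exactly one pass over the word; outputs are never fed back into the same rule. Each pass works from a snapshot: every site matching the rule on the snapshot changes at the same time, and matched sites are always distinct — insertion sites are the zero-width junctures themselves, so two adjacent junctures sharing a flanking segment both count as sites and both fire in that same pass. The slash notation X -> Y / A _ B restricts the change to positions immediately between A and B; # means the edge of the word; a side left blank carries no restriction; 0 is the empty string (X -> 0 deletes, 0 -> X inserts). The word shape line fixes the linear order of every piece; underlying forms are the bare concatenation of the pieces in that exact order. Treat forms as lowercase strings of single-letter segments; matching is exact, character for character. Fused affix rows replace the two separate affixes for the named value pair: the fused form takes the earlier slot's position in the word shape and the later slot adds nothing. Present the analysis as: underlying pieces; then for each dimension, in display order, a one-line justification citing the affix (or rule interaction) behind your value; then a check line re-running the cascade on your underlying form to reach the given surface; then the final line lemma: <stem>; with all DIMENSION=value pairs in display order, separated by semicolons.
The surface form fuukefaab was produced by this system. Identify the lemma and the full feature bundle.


underlying: fuuk-fa-ab
NUM=em - signalled by the affix -ab
GRD=so - signalled by the affix -fa
check: fuukfaab -> fuukefaab
lemma: fuuk; NUM=em; GRD=so


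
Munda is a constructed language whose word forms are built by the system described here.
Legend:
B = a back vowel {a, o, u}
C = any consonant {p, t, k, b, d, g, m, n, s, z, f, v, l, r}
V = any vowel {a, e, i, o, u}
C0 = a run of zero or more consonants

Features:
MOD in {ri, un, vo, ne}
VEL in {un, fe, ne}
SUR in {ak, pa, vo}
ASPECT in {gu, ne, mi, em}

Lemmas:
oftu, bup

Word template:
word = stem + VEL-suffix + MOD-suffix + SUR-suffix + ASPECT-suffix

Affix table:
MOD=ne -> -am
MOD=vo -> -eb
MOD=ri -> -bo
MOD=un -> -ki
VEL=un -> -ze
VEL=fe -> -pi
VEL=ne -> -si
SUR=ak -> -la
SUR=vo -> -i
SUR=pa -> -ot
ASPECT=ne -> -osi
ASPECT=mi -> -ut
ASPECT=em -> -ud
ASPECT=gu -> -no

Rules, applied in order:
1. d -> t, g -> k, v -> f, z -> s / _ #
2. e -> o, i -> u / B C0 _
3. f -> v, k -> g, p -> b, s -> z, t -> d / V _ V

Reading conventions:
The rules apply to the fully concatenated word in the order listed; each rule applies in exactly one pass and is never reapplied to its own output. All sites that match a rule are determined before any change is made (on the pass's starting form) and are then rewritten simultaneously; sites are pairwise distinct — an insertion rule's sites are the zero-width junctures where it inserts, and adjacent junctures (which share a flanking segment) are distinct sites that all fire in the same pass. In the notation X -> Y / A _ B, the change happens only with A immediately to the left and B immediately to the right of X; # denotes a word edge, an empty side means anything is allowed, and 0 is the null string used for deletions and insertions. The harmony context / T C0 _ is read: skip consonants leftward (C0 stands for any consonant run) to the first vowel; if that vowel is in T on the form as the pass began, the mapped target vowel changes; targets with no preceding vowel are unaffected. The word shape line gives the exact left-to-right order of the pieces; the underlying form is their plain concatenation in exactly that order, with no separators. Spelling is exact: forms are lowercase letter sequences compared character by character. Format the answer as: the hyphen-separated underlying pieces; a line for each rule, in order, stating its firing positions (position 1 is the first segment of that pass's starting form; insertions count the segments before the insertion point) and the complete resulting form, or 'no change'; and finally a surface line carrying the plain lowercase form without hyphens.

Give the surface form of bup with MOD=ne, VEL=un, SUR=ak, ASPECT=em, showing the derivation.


underlying: bup-ze-am-la-ud
1. d -> t, g -> k, v -> f, z -> s / _ #: fires at position(s) 11: bupzeamlaut
2. e -> o, i -> u / B C0 _: fires at position(s) 5: bupzoamlaut
3. f -> v, k -> g, p -> b, s -> z, t -> d / V _ V: no change
surface: bupzoamlaut


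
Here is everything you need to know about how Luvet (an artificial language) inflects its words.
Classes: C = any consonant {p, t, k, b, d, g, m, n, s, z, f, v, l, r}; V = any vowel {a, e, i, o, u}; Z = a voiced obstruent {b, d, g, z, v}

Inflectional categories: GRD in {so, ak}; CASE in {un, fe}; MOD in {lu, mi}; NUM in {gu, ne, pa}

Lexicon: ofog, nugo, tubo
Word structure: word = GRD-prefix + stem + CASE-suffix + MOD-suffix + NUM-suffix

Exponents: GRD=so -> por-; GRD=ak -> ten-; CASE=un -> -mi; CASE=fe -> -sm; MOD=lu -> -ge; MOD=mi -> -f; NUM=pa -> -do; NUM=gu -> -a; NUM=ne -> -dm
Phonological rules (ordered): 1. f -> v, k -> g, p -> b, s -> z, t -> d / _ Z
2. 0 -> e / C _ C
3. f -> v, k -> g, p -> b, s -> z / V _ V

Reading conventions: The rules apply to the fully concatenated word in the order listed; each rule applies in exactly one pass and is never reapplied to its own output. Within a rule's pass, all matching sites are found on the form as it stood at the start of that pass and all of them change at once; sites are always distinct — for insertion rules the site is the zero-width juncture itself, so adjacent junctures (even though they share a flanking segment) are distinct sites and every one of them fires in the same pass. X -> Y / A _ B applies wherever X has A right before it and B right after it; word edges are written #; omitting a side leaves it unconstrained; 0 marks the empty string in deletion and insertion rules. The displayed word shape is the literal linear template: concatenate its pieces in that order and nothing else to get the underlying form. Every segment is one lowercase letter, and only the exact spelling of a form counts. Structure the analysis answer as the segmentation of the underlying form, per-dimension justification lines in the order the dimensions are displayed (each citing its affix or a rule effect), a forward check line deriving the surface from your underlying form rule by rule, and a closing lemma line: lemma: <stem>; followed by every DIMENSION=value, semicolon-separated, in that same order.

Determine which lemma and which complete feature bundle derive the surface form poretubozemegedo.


underlying: por-tubo-sm-ge-do
GRD=so - signalled by the affix por-
CASE=fe - signalled by the affix -sm
MOD=lu - signalled by the affix -ge
NUM=pa - signalled by the affix -do
check: portubosmgedo -> portubosmgedo -> poretubosemegedo -> poretubozemegedo
lemma: tubo; GRD=so; CASE=fe; MOD=lu; NUM=pa


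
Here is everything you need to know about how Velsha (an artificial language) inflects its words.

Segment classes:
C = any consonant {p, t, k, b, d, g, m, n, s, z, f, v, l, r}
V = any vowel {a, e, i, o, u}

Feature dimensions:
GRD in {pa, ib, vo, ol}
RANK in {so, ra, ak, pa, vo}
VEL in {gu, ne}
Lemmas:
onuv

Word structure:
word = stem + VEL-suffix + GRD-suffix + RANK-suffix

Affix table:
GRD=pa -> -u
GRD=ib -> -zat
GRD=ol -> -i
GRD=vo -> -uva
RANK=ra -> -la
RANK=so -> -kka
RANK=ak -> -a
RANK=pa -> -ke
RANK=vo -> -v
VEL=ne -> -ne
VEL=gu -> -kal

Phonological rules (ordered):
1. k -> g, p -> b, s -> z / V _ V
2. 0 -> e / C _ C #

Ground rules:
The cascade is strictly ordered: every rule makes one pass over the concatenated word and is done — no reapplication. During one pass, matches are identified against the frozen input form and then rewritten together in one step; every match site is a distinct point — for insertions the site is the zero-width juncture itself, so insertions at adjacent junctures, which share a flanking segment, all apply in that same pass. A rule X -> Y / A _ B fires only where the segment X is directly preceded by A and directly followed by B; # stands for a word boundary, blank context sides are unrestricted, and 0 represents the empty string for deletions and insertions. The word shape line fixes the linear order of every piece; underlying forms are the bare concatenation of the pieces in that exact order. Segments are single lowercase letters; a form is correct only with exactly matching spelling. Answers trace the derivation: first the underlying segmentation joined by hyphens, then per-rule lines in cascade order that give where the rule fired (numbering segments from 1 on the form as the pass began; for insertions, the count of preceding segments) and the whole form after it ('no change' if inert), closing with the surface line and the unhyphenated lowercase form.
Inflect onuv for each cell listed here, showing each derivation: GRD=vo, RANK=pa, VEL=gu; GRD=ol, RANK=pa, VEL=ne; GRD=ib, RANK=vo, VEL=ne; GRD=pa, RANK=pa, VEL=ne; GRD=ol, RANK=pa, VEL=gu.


cell GRD=vo, RANK=pa, VEL=gu:
underlying: onuv-kal-uva-ke
1. k -> g, p -> b, s -> z / V _ V: fires at position(s) 11: onuvkaluvage
2. 0 -> e / C _ C #: no change
surface: onuvkaluvage

cell GRD=ol, RANK=pa, VEL=ne:
underlying: onuv-ne-i-ke
1. k -> g, p -> b, s -> z / V _ V: fires at position(s) 8: onuvneige
2. 0 -> e / C _ C #: no change
surface: onuvneige

cell GRD=ib, RANK=vo, VEL=ne:
underlying: onuv-ne-zat-v
1. k -> g, p -> b, s -> z / V _ V: no change
2. 0 -> e / C _ C #: inserts after position(s) 9: onuvnezatev
surface: onuvnezatev

cell GRD=pa, RANK=pa, VEL=ne:
underlying: onuv-ne-u-ke
1. k -> g, p -> b, s -> z / V _ V: fires at position(s) 8: onuvneuge
2. 0 -> e / C _ C #: no change
surface: onuvneuge

cell GRD=ol, RANK=pa, VEL=gu:
underlying: onuv-kal-i-ke
1. k -> g, p -> b, s -> z / V _ V: fires at position(s) 9: onuvkalige
2. 0 -> e / C _ C #: no change
surface: onuvkalige


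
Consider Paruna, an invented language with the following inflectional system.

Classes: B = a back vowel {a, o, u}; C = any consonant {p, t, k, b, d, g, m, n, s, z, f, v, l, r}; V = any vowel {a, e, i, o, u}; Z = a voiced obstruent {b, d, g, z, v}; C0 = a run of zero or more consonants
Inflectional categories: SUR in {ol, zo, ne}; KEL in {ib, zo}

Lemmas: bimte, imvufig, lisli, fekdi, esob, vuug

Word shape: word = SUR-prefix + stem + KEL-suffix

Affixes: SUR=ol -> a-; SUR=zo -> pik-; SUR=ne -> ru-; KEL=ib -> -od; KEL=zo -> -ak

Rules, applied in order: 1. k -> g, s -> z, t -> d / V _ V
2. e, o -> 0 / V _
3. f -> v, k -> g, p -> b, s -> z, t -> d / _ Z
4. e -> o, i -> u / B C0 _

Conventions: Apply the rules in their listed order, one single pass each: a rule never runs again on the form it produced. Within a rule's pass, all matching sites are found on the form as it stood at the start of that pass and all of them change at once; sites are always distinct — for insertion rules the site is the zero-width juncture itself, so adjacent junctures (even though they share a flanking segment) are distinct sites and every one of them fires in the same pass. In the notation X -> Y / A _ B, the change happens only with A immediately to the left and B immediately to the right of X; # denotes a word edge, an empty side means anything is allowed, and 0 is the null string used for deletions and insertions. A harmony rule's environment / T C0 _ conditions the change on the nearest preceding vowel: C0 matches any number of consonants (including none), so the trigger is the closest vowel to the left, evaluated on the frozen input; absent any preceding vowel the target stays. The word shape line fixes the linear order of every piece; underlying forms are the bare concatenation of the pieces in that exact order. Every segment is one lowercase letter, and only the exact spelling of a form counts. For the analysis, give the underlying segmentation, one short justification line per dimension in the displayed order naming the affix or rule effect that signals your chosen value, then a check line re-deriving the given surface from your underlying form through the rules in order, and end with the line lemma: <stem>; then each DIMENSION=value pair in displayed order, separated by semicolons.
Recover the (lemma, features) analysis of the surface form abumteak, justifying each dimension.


underlying: a-bimte-ak
SUR=ol - signalled by the affix a-
KEL=zo - signalled by the affix -ak
check: abimteak -> abimteak -> abimteak -> abimteak -> abumteak
lemma: bimte; SUR=ol; KEL=zo


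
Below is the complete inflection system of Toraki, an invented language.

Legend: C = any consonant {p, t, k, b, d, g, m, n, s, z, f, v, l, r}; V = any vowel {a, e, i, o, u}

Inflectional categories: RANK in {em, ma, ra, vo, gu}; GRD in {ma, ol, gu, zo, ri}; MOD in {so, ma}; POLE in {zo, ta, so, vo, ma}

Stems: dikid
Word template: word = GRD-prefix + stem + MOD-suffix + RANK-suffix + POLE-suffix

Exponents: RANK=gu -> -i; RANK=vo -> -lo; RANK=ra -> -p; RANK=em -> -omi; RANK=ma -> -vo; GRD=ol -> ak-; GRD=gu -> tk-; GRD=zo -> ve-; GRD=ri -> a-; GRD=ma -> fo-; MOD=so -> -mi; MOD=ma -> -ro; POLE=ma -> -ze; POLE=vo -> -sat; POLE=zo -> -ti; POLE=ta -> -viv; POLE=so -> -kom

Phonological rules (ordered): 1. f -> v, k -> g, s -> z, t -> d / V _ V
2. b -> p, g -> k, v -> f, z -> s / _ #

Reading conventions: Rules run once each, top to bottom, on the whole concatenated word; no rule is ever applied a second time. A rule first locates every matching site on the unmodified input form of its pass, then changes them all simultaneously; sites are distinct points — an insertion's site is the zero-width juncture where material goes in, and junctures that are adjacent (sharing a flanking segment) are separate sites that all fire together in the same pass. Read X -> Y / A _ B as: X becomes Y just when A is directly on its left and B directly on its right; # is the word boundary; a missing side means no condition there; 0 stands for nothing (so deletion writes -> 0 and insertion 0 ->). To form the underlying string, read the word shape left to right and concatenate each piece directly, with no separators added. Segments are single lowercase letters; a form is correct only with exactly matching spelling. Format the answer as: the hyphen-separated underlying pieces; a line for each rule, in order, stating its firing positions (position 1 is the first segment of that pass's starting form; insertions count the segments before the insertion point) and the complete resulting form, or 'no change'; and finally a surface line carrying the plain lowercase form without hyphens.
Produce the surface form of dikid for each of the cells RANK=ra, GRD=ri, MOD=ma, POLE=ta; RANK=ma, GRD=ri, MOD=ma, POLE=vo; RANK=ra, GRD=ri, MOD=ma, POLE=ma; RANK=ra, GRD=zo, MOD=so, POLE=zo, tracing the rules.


cell RANK=ra, GRD=ri, MOD=ma, POLE=ta:
underlying: a-dikid-ro-p-viv
1. f -> v, k -> g, s -> z, t -> d / V _ V: fires at position(s) 4: adigidropviv
2. b -> p, g -> k, v -> f, z -> s / _ #: fires at position(s) 12: adigidropvif
surface: adigidropvif

cell RANK=ma, GRD=ri, MOD=ma, POLE=vo:
underlying: a-dikid-ro-vo-sat
1. f -> v, k -> g, s -> z, t -> d / V _ V: fires at position(s) 4, 11: adigidrovozat
2. b -> p, g -> k, v -> f, z -> s / _ #: no change
surface: adigidrovozat

cell RANK=ra, GRD=ri, MOD=ma, POLE=ma:
underlying: a-dikid-ro-p-ze
1. f -> v, k -> g, s -> z, t -> d / V _ V: fires at position(s) 4: adigidropze
2. b -> p, g -> k, v -> f, z -> s / _ #: no change
surface: adigidropze

cell RANK=ra, GRD=zo, MOD=so, POLE=zo:
underlying: ve-dikid-mi-p-ti
1. f -> v, k -> g, s -> z, t -> d / V _ V: fires at position(s) 5: vedigidmipti
2. b -> p, g -> k, v -> f, z -> s / _ #: no change
surface: vedigidmipti


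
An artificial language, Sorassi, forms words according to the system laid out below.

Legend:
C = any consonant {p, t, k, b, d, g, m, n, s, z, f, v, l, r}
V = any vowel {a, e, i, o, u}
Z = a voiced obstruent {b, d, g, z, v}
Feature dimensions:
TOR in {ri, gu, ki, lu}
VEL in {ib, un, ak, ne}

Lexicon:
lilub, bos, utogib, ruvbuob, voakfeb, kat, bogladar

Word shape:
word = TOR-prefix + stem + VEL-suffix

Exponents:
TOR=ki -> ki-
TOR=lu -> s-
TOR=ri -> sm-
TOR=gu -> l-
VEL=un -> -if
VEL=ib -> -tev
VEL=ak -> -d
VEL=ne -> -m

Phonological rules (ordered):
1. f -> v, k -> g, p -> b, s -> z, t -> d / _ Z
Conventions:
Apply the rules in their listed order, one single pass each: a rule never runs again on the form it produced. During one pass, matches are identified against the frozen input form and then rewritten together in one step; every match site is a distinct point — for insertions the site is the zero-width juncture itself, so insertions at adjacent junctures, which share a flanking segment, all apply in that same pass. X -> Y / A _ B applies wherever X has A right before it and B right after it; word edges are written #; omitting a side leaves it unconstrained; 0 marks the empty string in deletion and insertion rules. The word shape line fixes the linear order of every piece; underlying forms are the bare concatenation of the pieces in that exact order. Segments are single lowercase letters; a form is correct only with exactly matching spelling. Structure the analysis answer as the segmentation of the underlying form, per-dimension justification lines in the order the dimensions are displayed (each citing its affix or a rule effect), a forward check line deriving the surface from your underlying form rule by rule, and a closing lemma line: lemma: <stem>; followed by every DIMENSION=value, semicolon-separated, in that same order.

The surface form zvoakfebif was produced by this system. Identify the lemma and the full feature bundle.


underlying: s-voakfeb-if
TOR=lu - signalled by the affix s-
VEL=un - signalled by the affix -if
check: svoakfebif -> zvoakfebif
lemma: voakfeb; TOR=lu; VEL=un


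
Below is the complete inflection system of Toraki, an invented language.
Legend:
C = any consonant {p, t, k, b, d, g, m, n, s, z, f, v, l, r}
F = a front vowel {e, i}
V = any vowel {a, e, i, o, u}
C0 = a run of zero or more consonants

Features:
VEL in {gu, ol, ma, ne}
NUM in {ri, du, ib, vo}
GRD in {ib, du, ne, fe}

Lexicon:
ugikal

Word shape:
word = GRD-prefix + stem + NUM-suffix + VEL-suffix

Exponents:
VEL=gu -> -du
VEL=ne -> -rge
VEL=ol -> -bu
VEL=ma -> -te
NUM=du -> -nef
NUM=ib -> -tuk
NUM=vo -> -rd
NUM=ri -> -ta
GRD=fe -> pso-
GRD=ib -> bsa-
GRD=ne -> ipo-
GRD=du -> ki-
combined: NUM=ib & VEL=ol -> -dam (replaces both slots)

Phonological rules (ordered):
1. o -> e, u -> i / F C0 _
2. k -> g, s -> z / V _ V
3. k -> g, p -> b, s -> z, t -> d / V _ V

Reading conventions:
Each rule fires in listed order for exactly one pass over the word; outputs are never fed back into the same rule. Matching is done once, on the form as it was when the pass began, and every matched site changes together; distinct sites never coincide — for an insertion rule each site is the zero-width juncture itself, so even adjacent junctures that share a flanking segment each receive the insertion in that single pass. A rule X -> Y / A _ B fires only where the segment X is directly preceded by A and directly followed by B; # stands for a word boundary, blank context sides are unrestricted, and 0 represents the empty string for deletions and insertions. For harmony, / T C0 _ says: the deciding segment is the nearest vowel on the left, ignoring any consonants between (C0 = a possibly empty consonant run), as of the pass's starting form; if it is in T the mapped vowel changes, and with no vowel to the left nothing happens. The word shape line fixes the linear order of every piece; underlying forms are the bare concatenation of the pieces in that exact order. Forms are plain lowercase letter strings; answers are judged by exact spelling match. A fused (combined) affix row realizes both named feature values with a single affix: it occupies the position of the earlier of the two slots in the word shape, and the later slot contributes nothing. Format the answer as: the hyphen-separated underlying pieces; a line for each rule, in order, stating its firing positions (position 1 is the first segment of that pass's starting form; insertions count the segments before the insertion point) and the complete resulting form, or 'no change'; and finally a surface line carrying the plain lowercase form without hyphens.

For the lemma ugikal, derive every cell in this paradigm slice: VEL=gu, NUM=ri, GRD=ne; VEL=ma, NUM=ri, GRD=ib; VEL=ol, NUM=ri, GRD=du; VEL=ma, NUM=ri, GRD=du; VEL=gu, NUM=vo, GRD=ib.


cell VEL=gu, NUM=ri, GRD=ne:
underlying: ipo-ugikal-ta-du
1. o -> e, u -> i / F C0 _: fires at position(s) 3: ipeugikaltadu
2. k -> g, s -> z / V _ V: fires at position(s) 7: ipeugigaltadu
3. k -> g, p -> b, s -> z, t -> d / V _ V: fires at position(s) 2: ibeugigaltadu
surface: ibeugigaltadu

cell VEL=ma, NUM=ri, GRD=ib:
underlying: bsa-ugikal-ta-te
1. o -> e, u -> i / F C0 _: no change
2. k -> g, s -> z / V _ V: fires at position(s) 7: bsaugigaltate
3. k -> g, p -> b, s -> z, t -> d / V _ V: fires at position(s) 12: bsaugigaltade
surface: bsaugigaltade

cell VEL=ol, NUM=ri, GRD=du:
underlying: ki-ugikal-ta-bu
1. o -> e, u -> i / F C0 _: fires at position(s) 3: kiigikaltabu
2. k -> g, s -> z / V _ V: fires at position(s) 6: kiigigaltabu
3. k -> g, p -> b, s -> z, t -> d / V _ V: no change
surface: kiigigaltabu

cell VEL=ma, NUM=ri, GRD=du:
underlying: ki-ugikal-ta-te
1. o -> e, u -> i / F C0 _: fires at position(s) 3: kiigikaltate
2. k -> g, s -> z / V _ V: fires at position(s) 6: kiigigaltate
3. k -> g, p -> b, s -> z, t -> d / V _ V: fires at position(s) 11: kiigigaltade
surface: kiigigaltade

cell VEL=gu, NUM=vo, GRD=ib:
underlying: bsa-ugikal-rd-du
1. o -> e, u -> i / F C0 _: no change
2. k -> g, s -> z / V _ V: fires at position(s) 7: bsaugigalrddu
3. k -> g, p -> b, s -> z, t -> d / V _ V: no change
surface: bsaugigalrddu


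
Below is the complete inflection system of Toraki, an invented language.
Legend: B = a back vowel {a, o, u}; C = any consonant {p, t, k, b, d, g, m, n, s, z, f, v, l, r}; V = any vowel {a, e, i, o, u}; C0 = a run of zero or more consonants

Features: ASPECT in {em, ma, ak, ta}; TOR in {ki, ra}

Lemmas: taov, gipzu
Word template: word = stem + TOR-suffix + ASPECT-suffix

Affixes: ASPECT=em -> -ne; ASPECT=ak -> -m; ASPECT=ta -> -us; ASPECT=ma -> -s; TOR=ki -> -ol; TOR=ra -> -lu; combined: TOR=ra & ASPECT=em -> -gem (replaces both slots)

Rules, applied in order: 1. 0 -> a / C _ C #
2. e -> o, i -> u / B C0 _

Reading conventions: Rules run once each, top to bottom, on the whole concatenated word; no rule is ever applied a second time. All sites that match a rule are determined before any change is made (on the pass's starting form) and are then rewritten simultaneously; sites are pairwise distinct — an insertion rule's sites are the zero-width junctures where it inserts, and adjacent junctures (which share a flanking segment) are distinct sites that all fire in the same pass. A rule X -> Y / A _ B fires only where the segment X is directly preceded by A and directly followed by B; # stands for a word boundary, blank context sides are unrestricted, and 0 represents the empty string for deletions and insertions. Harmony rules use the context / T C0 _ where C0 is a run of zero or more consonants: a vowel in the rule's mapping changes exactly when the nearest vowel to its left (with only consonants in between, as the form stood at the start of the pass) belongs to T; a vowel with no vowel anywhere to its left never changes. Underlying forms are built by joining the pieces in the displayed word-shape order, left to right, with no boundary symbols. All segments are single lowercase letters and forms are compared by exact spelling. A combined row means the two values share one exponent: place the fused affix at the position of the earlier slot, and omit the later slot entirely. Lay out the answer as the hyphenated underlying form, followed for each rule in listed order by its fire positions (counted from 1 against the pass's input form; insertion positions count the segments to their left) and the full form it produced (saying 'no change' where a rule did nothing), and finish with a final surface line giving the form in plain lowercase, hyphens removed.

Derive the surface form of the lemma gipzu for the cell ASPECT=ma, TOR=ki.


underlying: gipzu-ol-s
1. 0 -> a / C _ C #: inserts after position(s) 7: gipzuolas
2. e -> o, i -> u / B C0 _: no change
surface: gipzuolas


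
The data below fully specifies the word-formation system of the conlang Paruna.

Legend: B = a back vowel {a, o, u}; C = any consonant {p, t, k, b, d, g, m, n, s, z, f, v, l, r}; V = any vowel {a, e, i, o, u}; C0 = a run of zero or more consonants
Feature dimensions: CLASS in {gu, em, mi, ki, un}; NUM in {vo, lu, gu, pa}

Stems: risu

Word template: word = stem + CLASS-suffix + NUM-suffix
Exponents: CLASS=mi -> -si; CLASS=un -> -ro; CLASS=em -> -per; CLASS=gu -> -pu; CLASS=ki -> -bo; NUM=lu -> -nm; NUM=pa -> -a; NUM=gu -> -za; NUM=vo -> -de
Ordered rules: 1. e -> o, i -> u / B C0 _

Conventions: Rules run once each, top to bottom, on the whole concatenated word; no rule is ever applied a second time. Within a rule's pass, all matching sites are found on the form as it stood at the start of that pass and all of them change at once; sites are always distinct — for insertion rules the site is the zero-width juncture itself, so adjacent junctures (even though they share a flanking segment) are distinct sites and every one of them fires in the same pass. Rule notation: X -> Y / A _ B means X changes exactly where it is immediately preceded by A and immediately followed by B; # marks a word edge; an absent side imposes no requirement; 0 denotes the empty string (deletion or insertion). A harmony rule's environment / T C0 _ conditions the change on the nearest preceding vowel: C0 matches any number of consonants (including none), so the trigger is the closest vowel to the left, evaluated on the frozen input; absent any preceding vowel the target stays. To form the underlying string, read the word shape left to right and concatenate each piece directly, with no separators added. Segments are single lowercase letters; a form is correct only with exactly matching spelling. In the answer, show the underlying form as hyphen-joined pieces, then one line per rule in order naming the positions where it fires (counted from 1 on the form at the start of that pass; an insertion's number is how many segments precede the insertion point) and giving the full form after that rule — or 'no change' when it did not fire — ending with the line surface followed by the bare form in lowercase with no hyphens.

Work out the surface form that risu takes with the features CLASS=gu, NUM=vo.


underlying: risu-pu-de
1. e -> o, i -> u / B C0 _: fires at position(s) 8: risupudo
surface: risupudo


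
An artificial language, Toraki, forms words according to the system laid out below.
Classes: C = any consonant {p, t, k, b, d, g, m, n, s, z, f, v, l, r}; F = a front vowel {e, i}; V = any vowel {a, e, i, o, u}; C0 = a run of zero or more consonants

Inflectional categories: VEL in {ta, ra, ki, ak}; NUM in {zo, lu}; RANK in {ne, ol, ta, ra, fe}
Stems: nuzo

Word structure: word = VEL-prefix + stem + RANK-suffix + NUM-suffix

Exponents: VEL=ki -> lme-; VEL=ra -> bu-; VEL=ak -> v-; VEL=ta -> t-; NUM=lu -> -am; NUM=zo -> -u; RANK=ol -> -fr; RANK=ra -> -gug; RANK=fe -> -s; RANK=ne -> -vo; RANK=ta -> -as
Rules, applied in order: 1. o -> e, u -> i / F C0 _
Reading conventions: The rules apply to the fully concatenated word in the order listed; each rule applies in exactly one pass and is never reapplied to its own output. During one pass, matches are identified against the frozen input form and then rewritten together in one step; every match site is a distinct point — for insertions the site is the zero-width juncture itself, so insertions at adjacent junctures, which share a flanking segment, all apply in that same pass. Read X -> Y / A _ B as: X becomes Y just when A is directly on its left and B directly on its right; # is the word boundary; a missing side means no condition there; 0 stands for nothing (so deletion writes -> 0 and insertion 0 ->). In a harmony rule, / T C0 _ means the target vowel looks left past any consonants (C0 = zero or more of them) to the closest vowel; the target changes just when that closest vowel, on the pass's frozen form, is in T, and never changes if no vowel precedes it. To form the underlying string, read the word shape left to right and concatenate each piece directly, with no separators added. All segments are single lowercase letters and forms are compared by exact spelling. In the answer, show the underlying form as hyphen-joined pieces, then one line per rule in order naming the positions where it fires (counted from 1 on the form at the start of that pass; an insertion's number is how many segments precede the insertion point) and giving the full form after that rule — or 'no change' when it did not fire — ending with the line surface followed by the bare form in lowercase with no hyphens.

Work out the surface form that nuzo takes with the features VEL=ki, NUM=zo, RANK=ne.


underlying: lme-nuzo-vo-u
1. o -> e, u -> i / F C0 _: fires at position(s) 5: lmenizovou
surface: lmenizovou


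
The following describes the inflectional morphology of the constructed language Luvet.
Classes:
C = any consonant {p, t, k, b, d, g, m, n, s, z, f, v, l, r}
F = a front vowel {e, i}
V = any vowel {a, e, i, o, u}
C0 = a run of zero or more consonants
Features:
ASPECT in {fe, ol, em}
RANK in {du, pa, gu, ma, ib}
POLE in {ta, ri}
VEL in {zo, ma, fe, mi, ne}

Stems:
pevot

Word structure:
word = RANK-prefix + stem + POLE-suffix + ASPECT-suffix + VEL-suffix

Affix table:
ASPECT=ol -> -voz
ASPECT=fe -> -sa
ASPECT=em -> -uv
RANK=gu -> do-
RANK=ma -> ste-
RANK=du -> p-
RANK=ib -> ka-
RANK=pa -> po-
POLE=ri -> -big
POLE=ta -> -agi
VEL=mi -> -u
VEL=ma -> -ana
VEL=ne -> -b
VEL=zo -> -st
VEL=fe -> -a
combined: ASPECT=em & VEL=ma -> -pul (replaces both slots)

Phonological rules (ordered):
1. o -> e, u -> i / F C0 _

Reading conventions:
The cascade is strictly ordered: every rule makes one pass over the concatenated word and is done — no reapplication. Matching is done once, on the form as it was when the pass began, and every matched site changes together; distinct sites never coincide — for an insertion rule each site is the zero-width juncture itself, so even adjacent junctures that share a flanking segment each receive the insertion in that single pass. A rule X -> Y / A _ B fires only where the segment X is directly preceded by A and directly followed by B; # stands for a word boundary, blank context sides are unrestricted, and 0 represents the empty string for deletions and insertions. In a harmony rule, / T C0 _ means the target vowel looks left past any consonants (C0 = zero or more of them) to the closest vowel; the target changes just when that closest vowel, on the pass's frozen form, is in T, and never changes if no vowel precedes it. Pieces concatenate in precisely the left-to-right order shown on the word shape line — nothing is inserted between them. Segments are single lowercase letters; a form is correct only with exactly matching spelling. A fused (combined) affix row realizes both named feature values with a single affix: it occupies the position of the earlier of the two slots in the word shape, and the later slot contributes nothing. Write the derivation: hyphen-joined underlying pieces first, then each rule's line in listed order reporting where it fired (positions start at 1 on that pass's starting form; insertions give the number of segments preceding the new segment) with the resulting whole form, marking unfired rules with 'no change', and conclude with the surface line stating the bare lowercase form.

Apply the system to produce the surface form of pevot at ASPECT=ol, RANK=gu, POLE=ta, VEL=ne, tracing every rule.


underlying: do-pevot-agi-voz-b
1. o -> e, u -> i / F C0 _: fires at position(s) 6, 12: dopevetagivezb
surface: dopevetagivezb


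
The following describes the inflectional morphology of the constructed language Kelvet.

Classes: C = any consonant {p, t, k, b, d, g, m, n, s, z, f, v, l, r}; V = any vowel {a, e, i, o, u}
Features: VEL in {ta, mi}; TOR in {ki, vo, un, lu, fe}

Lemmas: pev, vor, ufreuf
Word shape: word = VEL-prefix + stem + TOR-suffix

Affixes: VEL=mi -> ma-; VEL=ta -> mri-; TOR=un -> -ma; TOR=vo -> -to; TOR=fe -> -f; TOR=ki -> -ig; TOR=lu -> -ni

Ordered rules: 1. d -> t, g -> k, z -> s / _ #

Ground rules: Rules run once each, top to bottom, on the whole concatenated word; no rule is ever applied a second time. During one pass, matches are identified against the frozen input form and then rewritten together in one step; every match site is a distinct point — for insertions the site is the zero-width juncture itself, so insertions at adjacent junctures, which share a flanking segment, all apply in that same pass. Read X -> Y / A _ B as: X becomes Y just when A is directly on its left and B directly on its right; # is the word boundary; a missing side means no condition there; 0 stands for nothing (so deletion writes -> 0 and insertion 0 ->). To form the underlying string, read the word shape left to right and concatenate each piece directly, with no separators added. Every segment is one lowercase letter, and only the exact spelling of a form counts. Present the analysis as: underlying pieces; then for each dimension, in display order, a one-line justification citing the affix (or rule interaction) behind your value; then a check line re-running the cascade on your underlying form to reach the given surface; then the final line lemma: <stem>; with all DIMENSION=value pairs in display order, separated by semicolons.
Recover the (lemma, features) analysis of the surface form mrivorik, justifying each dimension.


underlying: mri-vor-ig
VEL=ta - signalled by the affix mri-
TOR=ki - signalled by the affix -ig
check: mrivorig -> mrivorik
lemma: vor; VEL=ta; TOR=ki


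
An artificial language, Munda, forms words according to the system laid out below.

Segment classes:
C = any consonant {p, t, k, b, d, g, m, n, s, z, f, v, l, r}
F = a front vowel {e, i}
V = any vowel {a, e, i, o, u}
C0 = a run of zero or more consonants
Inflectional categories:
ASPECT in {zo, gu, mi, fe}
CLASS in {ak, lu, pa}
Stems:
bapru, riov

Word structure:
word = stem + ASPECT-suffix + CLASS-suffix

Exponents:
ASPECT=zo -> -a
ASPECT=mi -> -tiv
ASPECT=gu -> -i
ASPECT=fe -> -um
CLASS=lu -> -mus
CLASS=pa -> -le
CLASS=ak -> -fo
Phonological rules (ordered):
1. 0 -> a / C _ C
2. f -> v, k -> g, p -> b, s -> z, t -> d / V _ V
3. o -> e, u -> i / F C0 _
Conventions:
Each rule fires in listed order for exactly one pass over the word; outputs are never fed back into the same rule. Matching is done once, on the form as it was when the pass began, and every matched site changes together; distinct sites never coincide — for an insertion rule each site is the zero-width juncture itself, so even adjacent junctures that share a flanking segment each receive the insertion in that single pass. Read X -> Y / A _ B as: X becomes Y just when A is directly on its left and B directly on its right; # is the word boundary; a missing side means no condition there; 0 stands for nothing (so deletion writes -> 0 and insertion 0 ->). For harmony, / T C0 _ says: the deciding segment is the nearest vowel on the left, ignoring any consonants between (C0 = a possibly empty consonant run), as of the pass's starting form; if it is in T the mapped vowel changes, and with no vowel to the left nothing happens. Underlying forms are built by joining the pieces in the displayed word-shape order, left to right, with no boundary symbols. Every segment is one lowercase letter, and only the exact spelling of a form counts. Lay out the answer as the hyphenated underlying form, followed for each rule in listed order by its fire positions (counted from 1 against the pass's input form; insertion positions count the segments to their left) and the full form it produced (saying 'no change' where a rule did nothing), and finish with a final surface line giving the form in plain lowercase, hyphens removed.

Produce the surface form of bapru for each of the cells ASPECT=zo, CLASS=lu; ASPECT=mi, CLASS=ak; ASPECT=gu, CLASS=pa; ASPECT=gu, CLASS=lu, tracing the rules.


cell ASPECT=zo, CLASS=lu:
underlying: bapru-a-mus
1. 0 -> a / C _ C: inserts after position(s) 3: baparuamus
2. f -> v, k -> g, p -> b, s -> z, t -> d / V _ V: fires at position(s) 3: babaruamus
3. o -> e, u -> i / F C0 _: no change
surface: babaruamus

cell ASPECT=mi, CLASS=ak:
underlying: bapru-tiv-fo
1. 0 -> a / C _ C: inserts after position(s) 3, 8: baparutivafo
2. f -> v, k -> g, p -> b, s -> z, t -> d / V _ V: fires at position(s) 3, 7, 11: babarudivavo
3. o -> e, u -> i / F C0 _: no change
surface: babarudivavo

cell ASPECT=gu, CLASS=pa:
underlying: bapru-i-le
1. 0 -> a / C _ C: inserts after position(s) 3: baparuile
2. f -> v, k -> g, p -> b, s -> z, t -> d / V _ V: fires at position(s) 3: babaruile
3. o -> e, u -> i / F C0 _: no change
surface: babaruile

cell ASPECT=gu, CLASS=lu:
underlying: bapru-i-mus
1. 0 -> a / C _ C: inserts after position(s) 3: baparuimus
2. f -> v, k -> g, p -> b, s -> z, t -> d / V _ V: fires at position(s) 3: babaruimus
3. o -> e, u -> i / F C0 _: fires at position(s) 9: babaruimis
surface: babaruimis


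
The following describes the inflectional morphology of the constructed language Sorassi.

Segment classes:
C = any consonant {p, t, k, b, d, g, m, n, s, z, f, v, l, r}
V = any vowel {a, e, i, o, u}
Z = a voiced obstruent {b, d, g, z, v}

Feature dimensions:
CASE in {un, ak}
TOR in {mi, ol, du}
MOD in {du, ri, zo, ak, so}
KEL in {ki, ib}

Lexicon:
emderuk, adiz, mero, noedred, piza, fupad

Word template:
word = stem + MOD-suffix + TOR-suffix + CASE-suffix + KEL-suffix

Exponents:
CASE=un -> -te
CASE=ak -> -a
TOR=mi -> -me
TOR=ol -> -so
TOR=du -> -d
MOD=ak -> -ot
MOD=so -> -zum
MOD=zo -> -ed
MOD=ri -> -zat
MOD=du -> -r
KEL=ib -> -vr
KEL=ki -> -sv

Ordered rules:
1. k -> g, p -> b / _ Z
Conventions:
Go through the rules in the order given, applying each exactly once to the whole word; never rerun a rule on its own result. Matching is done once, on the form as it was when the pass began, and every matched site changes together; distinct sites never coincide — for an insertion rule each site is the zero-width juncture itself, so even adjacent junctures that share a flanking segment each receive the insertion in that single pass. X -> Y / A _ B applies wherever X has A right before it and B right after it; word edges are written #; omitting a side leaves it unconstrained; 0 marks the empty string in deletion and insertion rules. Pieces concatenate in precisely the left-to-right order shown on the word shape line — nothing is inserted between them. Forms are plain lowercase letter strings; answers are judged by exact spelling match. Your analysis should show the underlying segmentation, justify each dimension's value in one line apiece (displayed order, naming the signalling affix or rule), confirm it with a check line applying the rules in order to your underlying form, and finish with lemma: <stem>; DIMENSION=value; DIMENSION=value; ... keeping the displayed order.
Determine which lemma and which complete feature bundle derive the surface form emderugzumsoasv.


underlying: emderuk-zum-so-a-sv
CASE=ak - signalled by the affix -a
TOR=ol - signalled by the affix -so
MOD=so - signalled by the affix -zum
KEL=ki - signalled by the affix -sv
check: emderukzumsoasv -> emderugzumsoasv
lemma: emderuk; CASE=ak; TOR=ol; MOD=so; KEL=ki


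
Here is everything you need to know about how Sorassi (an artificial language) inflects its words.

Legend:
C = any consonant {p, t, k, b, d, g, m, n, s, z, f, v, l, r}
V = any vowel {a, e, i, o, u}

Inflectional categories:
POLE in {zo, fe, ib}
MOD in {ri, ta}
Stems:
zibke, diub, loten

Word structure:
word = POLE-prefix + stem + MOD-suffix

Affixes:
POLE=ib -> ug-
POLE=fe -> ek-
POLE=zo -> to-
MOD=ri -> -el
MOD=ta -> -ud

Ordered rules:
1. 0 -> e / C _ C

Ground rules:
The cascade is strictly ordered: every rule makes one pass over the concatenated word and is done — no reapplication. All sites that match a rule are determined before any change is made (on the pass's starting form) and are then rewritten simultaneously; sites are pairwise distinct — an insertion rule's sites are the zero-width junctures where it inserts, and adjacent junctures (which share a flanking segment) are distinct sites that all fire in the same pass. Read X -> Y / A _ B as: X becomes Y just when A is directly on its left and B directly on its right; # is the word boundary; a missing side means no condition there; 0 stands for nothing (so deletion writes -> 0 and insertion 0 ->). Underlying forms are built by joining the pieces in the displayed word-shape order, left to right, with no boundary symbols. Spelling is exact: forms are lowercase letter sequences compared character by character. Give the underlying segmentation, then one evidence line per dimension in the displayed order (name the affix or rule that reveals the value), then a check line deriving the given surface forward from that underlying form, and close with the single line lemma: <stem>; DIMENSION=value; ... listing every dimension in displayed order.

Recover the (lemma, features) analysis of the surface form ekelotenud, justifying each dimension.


underlying: ek-loten-ud
POLE=fe - signalled by the affix ek-
MOD=ta - signalled by the affix -ud
check: eklotenud -> ekelotenud
lemma: loten; POLE=fe; MOD=ta
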